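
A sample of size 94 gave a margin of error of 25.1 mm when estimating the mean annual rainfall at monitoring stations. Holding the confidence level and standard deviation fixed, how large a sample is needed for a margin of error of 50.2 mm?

Margin of error scales as 1/√n, so n₂ = n₁·(E₁/E₂)².
n₂ = 94 × (25.1/50.2)² = 94 × 0.25 = 23.50
Round up: n₂ = 24.

n = 24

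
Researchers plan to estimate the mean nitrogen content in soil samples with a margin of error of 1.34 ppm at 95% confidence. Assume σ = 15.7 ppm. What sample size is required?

For a mean, the margin of error is E = z·σ/√n, so n = (zσ/E)².
At 95% confidence, z = 1.960.
n = (1.960 × 15.7 / 1.34)² = 527.35
Round up: n = 528.

528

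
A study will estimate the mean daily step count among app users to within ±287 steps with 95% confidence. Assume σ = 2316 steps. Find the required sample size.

251

For a mean, the margin of error is E = z·σ/√n, so n = (zσ/E)².
At 95% confidence, z = 1.960.
n = (1.960 × 2316 / 287)² = 250.16
Round up: n = 251.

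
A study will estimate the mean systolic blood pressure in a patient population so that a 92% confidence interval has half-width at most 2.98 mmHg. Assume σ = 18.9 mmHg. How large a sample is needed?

n = 124

For a mean, the margin of error is E = z·σ/√n, so n = (zσ/E)².
At 92% confidence, z = 1.751.
n = (1.751 × 18.9 / 2.98)² = 123.33
Round up: n = 124.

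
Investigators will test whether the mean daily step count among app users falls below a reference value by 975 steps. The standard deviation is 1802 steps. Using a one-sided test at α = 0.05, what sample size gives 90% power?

30

For a one-sample z-test, n = ((z_α + z_β)·σ/δ)².
z_α = 1.645 (one-sided α = 0.05); z_β = 1.282 (power 90% → β = 0.1).
n = (2.927 × 1802 / 975)² = 29.26
Round up: n = 30.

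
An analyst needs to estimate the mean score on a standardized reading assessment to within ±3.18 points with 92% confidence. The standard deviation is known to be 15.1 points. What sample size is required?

For a mean, the margin of error is E = z·σ/√n, so n = (zσ/E)².
At 92% confidence, z = 1.751.
n = (1.751 × 15.1 / 3.18)² = 69.13
Round up: n = 70.

n = 70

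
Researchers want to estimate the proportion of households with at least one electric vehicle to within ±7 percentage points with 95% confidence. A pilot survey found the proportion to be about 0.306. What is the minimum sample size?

For a proportion with margin E = 0.07 at 95% confidence, z = 1.960.
n = p̂(1−p̂)(z/E)² = 0.306 × 0.694 × (1.960/0.07)² = 166.49
Round up: n = 167.

167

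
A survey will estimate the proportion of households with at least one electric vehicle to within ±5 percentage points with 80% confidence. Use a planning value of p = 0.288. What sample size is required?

135

For a proportion with margin E = 0.05 at 80% confidence, z = 1.282.
n = p̂(1−p̂)(z/E)² = 0.288 × 0.712 × (1.282/0.05)² = 134.81
Round up: n = 135.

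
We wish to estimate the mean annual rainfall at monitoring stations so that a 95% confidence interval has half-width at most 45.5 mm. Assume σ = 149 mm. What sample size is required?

For a mean, the margin of error is E = z·σ/√n, so n = (zσ/E)².
At 95% confidence, z = 1.960.
n = (1.960 × 149 / 45.5)² = 41.20
Round up: n = 42.

n = 42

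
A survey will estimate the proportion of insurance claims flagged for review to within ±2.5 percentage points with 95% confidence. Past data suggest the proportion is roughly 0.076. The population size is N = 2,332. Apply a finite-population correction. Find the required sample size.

365

For a proportion with margin E = 0.025 at 95% confidence, z = 1.960.
n = p̂(1−p̂)(z/E)² = 0.076 × 0.924 × (1.960/0.025)² = 431.64 — call this n₀.
Finite-population correction with N = 2,332: n = n₀ / (1 + (n₀−1)/N) = 431.64 / 1.185 = 364.25
Round up: n = 365.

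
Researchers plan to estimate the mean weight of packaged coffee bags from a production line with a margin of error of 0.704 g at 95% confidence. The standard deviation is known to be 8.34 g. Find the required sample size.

For a mean, the margin of error is E = z·σ/√n, so n = (zσ/E)².
At 95% confidence, z = 1.960.
n = (1.960 × 8.34 / 0.704)² = 539.14
Round up: n = 540.

540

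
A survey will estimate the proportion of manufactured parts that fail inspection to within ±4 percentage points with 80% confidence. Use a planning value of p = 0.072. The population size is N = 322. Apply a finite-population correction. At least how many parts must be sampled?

57

For a proportion with margin E = 0.04 at 80% confidence, z = 1.282.
n = p̂(1−p̂)(z/E)² = 0.072 × 0.928 × (1.282/0.04)² = 68.63 — call this n₀.
Finite-population correction with N = 322: n = n₀ / (1 + (n₀−1)/N) = 68.63 / 1.21 = 56.72
Round up: n = 57.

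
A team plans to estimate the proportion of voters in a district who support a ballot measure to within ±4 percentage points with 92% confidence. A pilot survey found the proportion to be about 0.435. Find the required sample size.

n = 471

For a proportion with margin E = 0.04 at 92% confidence, z = 1.751.
n = p̂(1−p̂)(z/E)² = 0.435 × 0.565 × (1.751/0.04)² = 470.97
Round up: n = 471.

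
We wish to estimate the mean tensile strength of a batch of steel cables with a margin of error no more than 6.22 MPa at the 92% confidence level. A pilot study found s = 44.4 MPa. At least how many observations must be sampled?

157

For a mean, the margin of error is E = z·σ/√n, so n = (zσ/E)².
At 92% confidence, z = 1.751.
n = (1.751 × 44.4 / 6.22)² = 156.23
Round up: n = 157.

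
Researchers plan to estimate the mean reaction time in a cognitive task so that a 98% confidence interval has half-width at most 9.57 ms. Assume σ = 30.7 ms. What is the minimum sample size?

For a mean, the margin of error is E = z·σ/√n, so n = (zσ/E)².
At 98% confidence, z = 2.326.
n = (2.326 × 30.7 / 9.57)² = 55.68
Round up: n = 56.

56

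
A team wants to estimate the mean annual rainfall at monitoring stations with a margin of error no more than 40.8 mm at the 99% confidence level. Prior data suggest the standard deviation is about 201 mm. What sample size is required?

For a mean, the margin of error is E = z·σ/√n, so n = (zσ/E)².
At 99% confidence, z = 2.576.
n = (2.576 × 201 / 40.8)² = 161.05
Round up: n = 162.

162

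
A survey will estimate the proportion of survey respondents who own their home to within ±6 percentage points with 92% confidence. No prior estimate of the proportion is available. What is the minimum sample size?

213

For a proportion with margin E = 0.06 at 92% confidence, z = 1.751.
With no prior estimate, use p = 0.5, which maximizes p(1−p) at 0.25.
n = 0.25 × (z/E)² = 0.25 × (1.751/0.06)² = 212.92
Round up: n = 213.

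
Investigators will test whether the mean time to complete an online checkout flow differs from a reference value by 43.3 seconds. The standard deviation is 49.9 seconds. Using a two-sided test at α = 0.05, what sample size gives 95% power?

For a one-sample z-test, n = ((z_{α/2} + z_β)·σ/δ)².
z_{α/2} = 1.960 (two-sided α = 0.05); z_β = 1.645 (power 95% → β = 0.05).
n = (3.605 × 49.9 / 43.3)² = 17.26
Round up: n = 18.

n = 18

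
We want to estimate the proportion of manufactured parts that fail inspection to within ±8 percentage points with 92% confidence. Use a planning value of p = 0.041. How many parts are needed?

19

For a proportion with margin E = 0.08 at 92% confidence, z = 1.751.
n = p̂(1−p̂)(z/E)² = 0.041 × 0.959 × (1.751/0.08)² = 18.84
Round up: n = 19.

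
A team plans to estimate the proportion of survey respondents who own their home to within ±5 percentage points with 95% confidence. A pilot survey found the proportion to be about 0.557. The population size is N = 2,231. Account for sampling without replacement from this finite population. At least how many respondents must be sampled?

For a proportion with margin E = 0.05 at 95% confidence, z = 1.960.
n = p̂(1−p̂)(z/E)² = 0.557 × 0.443 × (1.960/0.05)² = 379.17 — call this n₀.
Finite-population correction with N = 2,231: n = n₀ / (1 + (n₀−1)/N) = 379.17 / 1.17 = 324.08
Round up: n = 325.

n = 325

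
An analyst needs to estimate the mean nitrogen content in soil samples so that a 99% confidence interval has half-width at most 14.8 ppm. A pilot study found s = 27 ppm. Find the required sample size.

23

For a mean, the margin of error is E = z·σ/√n, so n = (zσ/E)².
At 99% confidence, z = 2.576.
n = (2.576 × 27 / 14.8)² = 22.08
Round up: n = 23.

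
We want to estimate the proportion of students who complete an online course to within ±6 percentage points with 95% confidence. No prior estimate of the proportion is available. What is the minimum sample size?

267

For a proportion with margin E = 0.06 at 95% confidence, z = 1.960.
With no prior estimate, use p = 0.5, which maximizes p(1−p) at 0.25.
n = 0.25 × (z/E)² = 0.25 × (1.960/0.06)² = 266.78
Round up: n = 267.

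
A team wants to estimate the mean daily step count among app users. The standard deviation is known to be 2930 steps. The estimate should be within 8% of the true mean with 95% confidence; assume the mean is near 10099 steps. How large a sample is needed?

For a mean, the margin of error is E = z·σ/√n, so n = (zσ/E)².
At 95% confidence, z = 1.960.
E = 8% of 10099 = 807.9 steps.
n = (1.960 × 2930 / 807.9)² = 50.53
Round up: n = 51.

51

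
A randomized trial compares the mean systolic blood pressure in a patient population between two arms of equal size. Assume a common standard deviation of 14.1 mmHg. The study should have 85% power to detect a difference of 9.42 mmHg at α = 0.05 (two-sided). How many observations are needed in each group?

For two equal groups, n per group = 2·((z_{α/2} + z_β)·σ/δ)².
z_{α/2} = 1.960; z_β = 1.036 (power 85%).
n = 2 × (2.996 × 14.1 / 9.42)² = 2 × 20.11 = 40.22
Round up: n = 41 per group.

41 per group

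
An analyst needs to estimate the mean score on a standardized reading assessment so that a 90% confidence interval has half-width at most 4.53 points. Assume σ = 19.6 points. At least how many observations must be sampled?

51

For a mean, the margin of error is E = z·σ/√n, so n = (zσ/E)².
At 90% confidence, z = 1.645.
n = (1.645 × 19.6 / 4.53)² = 50.66
Round up: n = 51.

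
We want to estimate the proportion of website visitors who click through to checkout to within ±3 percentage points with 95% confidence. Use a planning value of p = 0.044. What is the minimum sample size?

For a proportion with margin E = 0.03 at 95% confidence, z = 1.960.
n = p̂(1−p̂)(z/E)² = 0.044 × 0.956 × (1.960/0.03)² = 179.55
Round up: n = 180.

180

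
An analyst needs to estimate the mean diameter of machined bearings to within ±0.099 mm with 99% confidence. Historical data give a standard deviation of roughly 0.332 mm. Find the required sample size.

For a mean, the margin of error is E = z·σ/√n, so n = (zσ/E)².
At 99% confidence, z = 2.576.
n = (2.576 × 0.332 / 0.099)² = 74.63
Round up: n = 75.

n = 75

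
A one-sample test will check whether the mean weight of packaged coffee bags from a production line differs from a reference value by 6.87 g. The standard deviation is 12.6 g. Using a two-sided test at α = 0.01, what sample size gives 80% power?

40

For a one-sample z-test, n = ((z_{α/2} + z_β)·σ/δ)².
z_{α/2} = 2.576 (two-sided α = 0.01); z_β = 0.842 (power 80% → β = 0.2).
n = (3.418 × 12.6 / 6.87)² = 39.30
Round up: n = 40.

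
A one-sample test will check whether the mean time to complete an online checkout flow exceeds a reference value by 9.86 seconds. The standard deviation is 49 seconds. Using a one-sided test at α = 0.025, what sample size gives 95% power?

For a one-sample z-test, n = ((z_α + z_β)·σ/δ)².
z_α = 1.960 (one-sided α = 0.025); z_β = 1.645 (power 95% → β = 0.05).
n = (3.605 × 49 / 9.86)² = 320.96
Round up: n = 321.

n = 321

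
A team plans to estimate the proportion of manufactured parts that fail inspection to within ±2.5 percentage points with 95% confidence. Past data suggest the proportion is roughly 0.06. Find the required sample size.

n = 347

For a proportion with margin E = 0.025 at 95% confidence, z = 1.960.
n = p̂(1−p̂)(z/E)² = 0.06 × 0.94 × (1.960/0.025)² = 346.67
Round up: n = 347.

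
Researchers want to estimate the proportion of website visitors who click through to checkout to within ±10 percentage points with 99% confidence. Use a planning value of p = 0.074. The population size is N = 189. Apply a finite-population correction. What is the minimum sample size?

37

For a proportion with margin E = 0.1 at 99% confidence, z = 2.576.
n = p̂(1−p̂)(z/E)² = 0.074 × 0.926 × (2.576/0.1)² = 45.47 — call this n₀.
Finite-population correction with N = 189: n = n₀ / (1 + (n₀−1)/N) = 45.47 / 1.235 = 36.82
Round up: n = 37.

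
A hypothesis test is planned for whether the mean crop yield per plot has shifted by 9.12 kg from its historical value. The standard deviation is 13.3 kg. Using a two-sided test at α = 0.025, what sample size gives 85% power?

For a one-sample z-test, n = ((z_{α/2} + z_β)·σ/δ)².
z_{α/2} = 2.241 (two-sided α = 0.025); z_β = 1.036 (power 85% → β = 0.15).
n = (3.277 × 13.3 / 9.12)² = 22.84
Round up: n = 23.

23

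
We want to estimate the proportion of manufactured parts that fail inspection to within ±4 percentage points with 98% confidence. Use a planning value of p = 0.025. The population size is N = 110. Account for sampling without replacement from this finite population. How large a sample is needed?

For a proportion with margin E = 0.04 at 98% confidence, z = 2.326.
n = p̂(1−p̂)(z/E)² = 0.025 × 0.975 × (2.326/0.04)² = 82.42 — call this n₀.
Finite-population correction with N = 110: n = n₀ / (1 + (n₀−1)/N) = 82.42 / 1.74 = 47.37
Round up: n = 48.

n = 48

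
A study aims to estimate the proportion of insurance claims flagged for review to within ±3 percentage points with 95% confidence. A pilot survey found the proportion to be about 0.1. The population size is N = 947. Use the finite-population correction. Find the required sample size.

274

For a proportion with margin E = 0.03 at 95% confidence, z = 1.960.
n = p̂(1−p̂)(z/E)² = 0.1 × 0.9 × (1.960/0.03)² = 384.16 — call this n₀.
Finite-population correction with N = 947: n = n₀ / (1 + (n₀−1)/N) = 384.16 / 1.405 = 273.42
Round up: n = 274.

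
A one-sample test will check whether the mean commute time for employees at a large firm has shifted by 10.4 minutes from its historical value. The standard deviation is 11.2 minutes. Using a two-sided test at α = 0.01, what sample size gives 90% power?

For a one-sample z-test, n = ((z_{α/2} + z_β)·σ/δ)².
z_{α/2} = 2.576 (two-sided α = 0.01); z_β = 1.282 (power 90% → β = 0.1).
n = (3.858 × 11.2 / 10.4)² = 17.26
Round up: n = 18.

n = 18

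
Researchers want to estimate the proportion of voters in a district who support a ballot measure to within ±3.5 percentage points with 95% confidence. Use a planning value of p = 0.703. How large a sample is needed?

For a proportion with margin E = 0.035 at 95% confidence, z = 1.960.
n = p̂(1−p̂)(z/E)² = 0.703 × 0.297 × (1.960/0.035)² = 654.77
Round up: n = 655.

655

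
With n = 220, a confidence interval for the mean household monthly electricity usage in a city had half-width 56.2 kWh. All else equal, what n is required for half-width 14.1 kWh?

Margin of error scales as 1/√n, so n₂ = n₁·(E₁/E₂)².
n₂ = 220 × (56.2/14.1)² = 220 × 15.89 = 3495.80
Round up: n₂ = 3496.

3496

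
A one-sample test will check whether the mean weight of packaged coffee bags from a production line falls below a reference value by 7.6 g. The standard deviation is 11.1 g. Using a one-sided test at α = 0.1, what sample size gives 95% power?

19

For a one-sample z-test, n = ((z_α + z_β)·σ/δ)².
z_α = 1.282 (one-sided α = 0.1); z_β = 1.645 (power 95% → β = 0.05).
n = (2.927 × 11.1 / 7.6)² = 18.28
Round up: n = 19.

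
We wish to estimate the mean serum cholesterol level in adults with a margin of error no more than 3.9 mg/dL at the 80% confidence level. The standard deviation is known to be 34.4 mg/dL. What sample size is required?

For a mean, the margin of error is E = z·σ/√n, so n = (zσ/E)².
At 80% confidence, z = 1.282.
n = (1.282 × 34.4 / 3.9)² = 127.87
Round up: n = 128.

128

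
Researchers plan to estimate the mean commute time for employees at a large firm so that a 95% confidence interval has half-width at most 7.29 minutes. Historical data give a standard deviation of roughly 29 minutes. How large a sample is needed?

n = 61

For a mean, the margin of error is E = z·σ/√n, so n = (zσ/E)².
At 95% confidence, z = 1.960.
n = (1.960 × 29 / 7.29)² = 60.79
Round up: n = 61.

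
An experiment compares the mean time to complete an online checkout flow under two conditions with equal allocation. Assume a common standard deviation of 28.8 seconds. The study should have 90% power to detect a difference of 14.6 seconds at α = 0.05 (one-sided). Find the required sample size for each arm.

67 per group

For two equal groups, n per group = 2·((z_α + z_β)·σ/δ)².
z_α = 1.645; z_β = 1.282 (power 90%).
n = 2 × (2.927 × 28.8 / 14.6)² = 2 × 33.34 = 66.68
Round up: n = 67 per group.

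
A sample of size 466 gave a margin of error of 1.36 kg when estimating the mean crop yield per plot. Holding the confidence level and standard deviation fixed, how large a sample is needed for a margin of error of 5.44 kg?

30

Margin of error scales as 1/√n, so n₂ = n₁·(E₁/E₂)².
n₂ = 466 × (1.36/5.44)² = 466 × 0.0625 = 29.12
Round up: n₂ = 30.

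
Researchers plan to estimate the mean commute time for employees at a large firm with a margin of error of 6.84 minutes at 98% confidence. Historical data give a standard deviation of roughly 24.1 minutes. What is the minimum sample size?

n = 68

For a mean, the margin of error is E = z·σ/√n, so n = (zσ/E)².
At 98% confidence, z = 2.326.
n = (2.326 × 24.1 / 6.84)² = 67.16
Round up: n = 68.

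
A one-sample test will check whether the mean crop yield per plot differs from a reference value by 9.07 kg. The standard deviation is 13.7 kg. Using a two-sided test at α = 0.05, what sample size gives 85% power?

21

For a one-sample z-test, n = ((z_{α/2} + z_β)·σ/δ)².
z_{α/2} = 1.960 (two-sided α = 0.05); z_β = 1.036 (power 85% → β = 0.15).
n = (2.996 × 13.7 / 9.07)² = 20.48
Round up: n = 21.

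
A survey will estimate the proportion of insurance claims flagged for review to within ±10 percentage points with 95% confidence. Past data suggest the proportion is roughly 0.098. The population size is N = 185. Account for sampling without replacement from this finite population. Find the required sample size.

For a proportion with margin E = 0.1 at 95% confidence, z = 1.960.
n = p̂(1−p̂)(z/E)² = 0.098 × 0.902 × (1.960/0.1)² = 33.96 — call this n₀.
Finite-population correction with N = 185: n = n₀ / (1 + (n₀−1)/N) = 33.96 / 1.178 = 28.83
Round up: n = 29.

29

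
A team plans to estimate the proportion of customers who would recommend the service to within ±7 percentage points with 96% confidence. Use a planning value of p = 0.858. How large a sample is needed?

105

For a proportion with margin E = 0.07 at 96% confidence, z = 2.054.
n = p̂(1−p̂)(z/E)² = 0.858 × 0.142 × (2.054/0.07)² = 104.90
Round up: n = 105.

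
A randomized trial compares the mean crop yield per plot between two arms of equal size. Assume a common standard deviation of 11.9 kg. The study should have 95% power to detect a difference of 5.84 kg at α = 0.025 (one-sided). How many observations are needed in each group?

For two equal groups, n per group = 2·((z_α + z_β)·σ/δ)².
z_α = 1.960; z_β = 1.645 (power 95%).
n = 2 × (3.605 × 11.9 / 5.84)² = 2 × 53.96 = 107.92
Round up: n = 108 per group.

108 per group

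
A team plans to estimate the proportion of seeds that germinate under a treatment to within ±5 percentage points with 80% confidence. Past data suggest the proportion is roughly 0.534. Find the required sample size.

n = 164

For a proportion with margin E = 0.05 at 80% confidence, z = 1.282.
n = p̂(1−p̂)(z/E)² = 0.534 × 0.466 × (1.282/0.05)² = 163.59
Round up: n = 164.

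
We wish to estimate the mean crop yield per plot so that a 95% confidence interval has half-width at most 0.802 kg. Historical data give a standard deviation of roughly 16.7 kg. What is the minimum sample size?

For a mean, the margin of error is E = z·σ/√n, so n = (zσ/E)².
At 95% confidence, z = 1.960.
n = (1.960 × 16.7 / 0.802)² = 1665.70
Round up: n = 1666.

1666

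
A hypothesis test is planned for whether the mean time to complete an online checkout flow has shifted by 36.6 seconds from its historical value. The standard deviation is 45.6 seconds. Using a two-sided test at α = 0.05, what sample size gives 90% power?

17

For a one-sample z-test, n = ((z_{α/2} + z_β)·σ/δ)².
z_{α/2} = 1.960 (two-sided α = 0.05); z_β = 1.282 (power 90% → β = 0.1).
n = (3.242 × 45.6 / 36.6)² = 16.32
Round up: n = 17.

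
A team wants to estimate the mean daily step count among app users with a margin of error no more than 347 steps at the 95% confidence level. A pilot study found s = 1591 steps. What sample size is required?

81

For a mean, the margin of error is E = z·σ/√n, so n = (zσ/E)².
At 95% confidence, z = 1.960.
n = (1.960 × 1591 / 347)² = 80.76
Round up: n = 81.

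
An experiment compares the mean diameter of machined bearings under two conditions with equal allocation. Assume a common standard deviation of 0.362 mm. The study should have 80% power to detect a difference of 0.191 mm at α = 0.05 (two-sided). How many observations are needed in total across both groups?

114 total

For two equal groups, n per group = 2·((z_{α/2} + z_β)·σ/δ)².
z_{α/2} = 1.960; z_β = 0.842 (power 80%).
n = 2 × (2.802 × 0.362 / 0.191)² = 2 × 28.20 = 56.40
Round up: n = 57 per group.
Total across both groups: 2 × 57 = 114.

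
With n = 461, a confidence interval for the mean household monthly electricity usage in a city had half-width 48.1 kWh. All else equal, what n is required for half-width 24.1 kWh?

Margin of error scales as 1/√n, so n₂ = n₁·(E₁/E₂)².
n₂ = 461 × (48.1/24.1)² = 461 × 3.983 = 1836.16
Round up: n₂ = 1837.

1837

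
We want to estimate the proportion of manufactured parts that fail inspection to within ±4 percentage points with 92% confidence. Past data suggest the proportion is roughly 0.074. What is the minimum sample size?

n = 132

For a proportion with margin E = 0.04 at 92% confidence, z = 1.751.
n = p̂(1−p̂)(z/E)² = 0.074 × 0.926 × (1.751/0.04)² = 131.31
Round up: n = 132.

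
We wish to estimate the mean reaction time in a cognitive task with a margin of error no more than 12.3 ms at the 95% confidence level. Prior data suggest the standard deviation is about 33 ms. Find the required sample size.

28

For a mean, the margin of error is E = z·σ/√n, so n = (zσ/E)².
At 95% confidence, z = 1.960.
n = (1.960 × 33 / 12.3)² = 27.65
Round up: n = 28.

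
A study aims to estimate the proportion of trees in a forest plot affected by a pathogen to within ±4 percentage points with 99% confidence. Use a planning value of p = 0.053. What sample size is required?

209

For a proportion with margin E = 0.04 at 99% confidence, z = 2.576.
n = p̂(1−p̂)(z/E)² = 0.053 × 0.947 × (2.576/0.04)² = 208.16
Round up: n = 209.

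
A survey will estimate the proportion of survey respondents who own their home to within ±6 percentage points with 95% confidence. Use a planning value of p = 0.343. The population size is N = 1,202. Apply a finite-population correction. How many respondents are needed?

201

For a proportion with margin E = 0.06 at 95% confidence, z = 1.960.
n = p̂(1−p̂)(z/E)² = 0.343 × 0.657 × (1.960/0.06)² = 240.47 — call this n₀.
Finite-population correction with N = 1,202: n = n₀ / (1 + (n₀−1)/N) = 240.47 / 1.199 = 200.56
Round up: n = 201.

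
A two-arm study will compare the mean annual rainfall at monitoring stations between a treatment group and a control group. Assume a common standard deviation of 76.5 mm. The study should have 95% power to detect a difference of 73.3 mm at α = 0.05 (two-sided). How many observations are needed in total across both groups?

58 total

For two equal groups, n per group = 2·((z_{α/2} + z_β)·σ/δ)².
z_{α/2} = 1.960; z_β = 1.645 (power 95%).
n = 2 × (3.605 × 76.5 / 73.3)² = 2 × 14.16 = 28.32
Round up: n = 29 per group.
Total across both groups: 2 × 29 = 58.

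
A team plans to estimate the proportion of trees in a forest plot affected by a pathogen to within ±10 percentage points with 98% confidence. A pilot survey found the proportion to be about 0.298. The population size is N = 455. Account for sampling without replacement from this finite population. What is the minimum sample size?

n = 91

For a proportion with margin E = 0.1 at 98% confidence, z = 2.326.
n = p̂(1−p̂)(z/E)² = 0.298 × 0.702 × (2.326/0.1)² = 113.18 — call this n₀.
Finite-population correction with N = 455: n = n₀ / (1 + (n₀−1)/N) = 113.18 / 1.247 = 90.76
Round up: n = 91.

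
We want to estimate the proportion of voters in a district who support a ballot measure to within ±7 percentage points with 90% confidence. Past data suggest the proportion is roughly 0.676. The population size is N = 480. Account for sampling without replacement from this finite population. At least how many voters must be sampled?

For a proportion with margin E = 0.07 at 90% confidence, z = 1.645.
n = p̂(1−p̂)(z/E)² = 0.676 × 0.324 × (1.645/0.07)² = 120.96 — call this n₀.
Finite-population correction with N = 480: n = n₀ / (1 + (n₀−1)/N) = 120.96 / 1.25 = 96.77
Round up: n = 97.

97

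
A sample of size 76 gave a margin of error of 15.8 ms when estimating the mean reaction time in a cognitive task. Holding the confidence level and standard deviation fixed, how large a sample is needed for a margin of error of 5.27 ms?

684

Margin of error scales as 1/√n, so n₂ = n₁·(E₁/E₂)².
n₂ = 76 × (15.8/5.27)² = 76 × 8.989 = 683.16
Round up: n₂ = 684.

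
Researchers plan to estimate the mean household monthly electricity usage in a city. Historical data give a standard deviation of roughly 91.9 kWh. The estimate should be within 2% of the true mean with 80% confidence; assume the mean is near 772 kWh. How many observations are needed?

n = 59

For a mean, the margin of error is E = z·σ/√n, so n = (zσ/E)².
At 80% confidence, z = 1.282.
E = 2% of 772 = 15.44 kWh.
n = (1.282 × 91.9 / 15.44)² = 58.23
Round up: n = 59.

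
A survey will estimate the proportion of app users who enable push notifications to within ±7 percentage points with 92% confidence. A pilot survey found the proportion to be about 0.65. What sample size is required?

143

For a proportion with margin E = 0.07 at 92% confidence, z = 1.751.
n = p̂(1−p̂)(z/E)² = 0.65 × 0.35 × (1.751/0.07)² = 142.35
Round up: n = 143.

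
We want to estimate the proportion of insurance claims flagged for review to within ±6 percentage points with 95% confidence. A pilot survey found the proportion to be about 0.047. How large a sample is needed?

n = 48

For a proportion with margin E = 0.06 at 95% confidence, z = 1.960.
n = p̂(1−p̂)(z/E)² = 0.047 × 0.953 × (1.960/0.06)² = 47.80
Round up: n = 48.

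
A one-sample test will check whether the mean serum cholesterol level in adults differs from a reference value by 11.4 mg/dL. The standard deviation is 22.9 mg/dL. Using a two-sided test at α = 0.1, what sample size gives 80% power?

For a one-sample z-test, n = ((z_{α/2} + z_β)·σ/δ)².
z_{α/2} = 1.645 (two-sided α = 0.1); z_β = 0.842 (power 80% → β = 0.2).
n = (2.487 × 22.9 / 11.4)² = 24.96
Round up: n = 25.

25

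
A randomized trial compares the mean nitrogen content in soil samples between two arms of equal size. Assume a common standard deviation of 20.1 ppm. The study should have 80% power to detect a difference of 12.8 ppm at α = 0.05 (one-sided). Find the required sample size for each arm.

For two equal groups, n per group = 2·((z_α + z_β)·σ/δ)².
z_α = 1.645; z_β = 0.842 (power 80%).
n = 2 × (2.487 × 20.1 / 12.8)² = 2 × 15.25 = 30.50
Round up: n = 31 per group.

31 per group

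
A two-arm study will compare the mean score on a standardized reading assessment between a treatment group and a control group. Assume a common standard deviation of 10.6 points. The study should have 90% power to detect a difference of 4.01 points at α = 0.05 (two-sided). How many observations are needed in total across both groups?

For two equal groups, n per group = 2·((z_{α/2} + z_β)·σ/δ)².
z_{α/2} = 1.960; z_β = 1.282 (power 90%).
n = 2 × (3.242 × 10.6 / 4.01)² = 2 × 73.44 = 146.88
Round up: n = 147 per group.
Total across both groups: 2 × 147 = 294.

294 total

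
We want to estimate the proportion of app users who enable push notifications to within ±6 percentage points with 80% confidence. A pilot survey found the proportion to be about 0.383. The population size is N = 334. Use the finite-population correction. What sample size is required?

For a proportion with margin E = 0.06 at 80% confidence, z = 1.282.
n = p̂(1−p̂)(z/E)² = 0.383 × 0.617 × (1.282/0.06)² = 107.88 — call this n₀.
Finite-population correction with N = 334: n = n₀ / (1 + (n₀−1)/N) = 107.88 / 1.32 = 81.73
Round up: n = 82.

82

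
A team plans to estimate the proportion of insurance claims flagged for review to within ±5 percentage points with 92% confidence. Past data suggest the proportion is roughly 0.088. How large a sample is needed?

For a proportion with margin E = 0.05 at 92% confidence, z = 1.751.
n = p̂(1−p̂)(z/E)² = 0.088 × 0.912 × (1.751/0.05)² = 98.43
Round up: n = 99.

99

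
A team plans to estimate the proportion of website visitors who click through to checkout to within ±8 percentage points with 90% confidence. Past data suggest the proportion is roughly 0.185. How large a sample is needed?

For a proportion with margin E = 0.08 at 90% confidence, z = 1.645.
n = p̂(1−p̂)(z/E)² = 0.185 × 0.815 × (1.645/0.08)² = 63.75
Round up: n = 64.

64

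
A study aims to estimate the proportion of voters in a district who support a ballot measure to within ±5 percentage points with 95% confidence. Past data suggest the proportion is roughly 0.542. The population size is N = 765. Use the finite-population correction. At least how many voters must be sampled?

For a proportion with margin E = 0.05 at 95% confidence, z = 1.960.
n = p̂(1−p̂)(z/E)² = 0.542 × 0.458 × (1.960/0.05)² = 381.45 — call this n₀.
Finite-population correction with N = 765: n = n₀ / (1 + (n₀−1)/N) = 381.45 / 1.497 = 254.81
Round up: n = 255.

255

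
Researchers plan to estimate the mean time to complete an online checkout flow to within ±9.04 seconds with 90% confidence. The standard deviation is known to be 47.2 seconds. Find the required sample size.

74

For a mean, the margin of error is E = z·σ/√n, so n = (zσ/E)².
At 90% confidence, z = 1.645.
n = (1.645 × 47.2 / 9.04)² = 73.77
Round up: n = 74.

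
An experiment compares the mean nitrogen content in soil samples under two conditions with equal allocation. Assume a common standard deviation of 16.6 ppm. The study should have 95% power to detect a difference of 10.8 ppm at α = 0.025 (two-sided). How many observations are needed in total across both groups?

144 total

For two equal groups, n per group = 2·((z_{α/2} + z_β)·σ/δ)².
z_{α/2} = 2.241; z_β = 1.645 (power 95%).
n = 2 × (3.886 × 16.6 / 10.8)² = 2 × 35.68 = 71.36
Round up: n = 72 per group.
Total across both groups: 2 × 72 = 144.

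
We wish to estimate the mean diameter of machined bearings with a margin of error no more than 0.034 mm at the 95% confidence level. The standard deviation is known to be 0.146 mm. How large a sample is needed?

71

For a mean, the margin of error is E = z·σ/√n, so n = (zσ/E)².
At 95% confidence, z = 1.960.
n = (1.960 × 0.146 / 0.034)² = 70.84
Round up: n = 71.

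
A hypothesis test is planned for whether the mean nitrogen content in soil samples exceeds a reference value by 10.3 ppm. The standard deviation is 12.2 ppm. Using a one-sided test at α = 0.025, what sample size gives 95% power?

n = 19

For a one-sample z-test, n = ((z_α + z_β)·σ/δ)².
z_α = 1.960 (one-sided α = 0.025); z_β = 1.645 (power 95% → β = 0.05).
n = (3.605 × 12.2 / 10.3)² = 18.23
Round up: n = 19.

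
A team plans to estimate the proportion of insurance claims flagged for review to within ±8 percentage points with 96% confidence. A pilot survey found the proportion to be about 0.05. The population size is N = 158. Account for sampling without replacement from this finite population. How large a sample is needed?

27

For a proportion with margin E = 0.08 at 96% confidence, z = 2.054.
n = p̂(1−p̂)(z/E)² = 0.05 × 0.95 × (2.054/0.08)² = 31.31 — call this n₀.
Finite-population correction with N = 158: n = n₀ / (1 + (n₀−1)/N) = 31.31 / 1.192 = 26.27
Round up: n = 27.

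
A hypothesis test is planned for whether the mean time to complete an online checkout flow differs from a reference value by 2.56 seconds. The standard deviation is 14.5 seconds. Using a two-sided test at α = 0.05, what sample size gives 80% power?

252

For a one-sample z-test, n = ((z_{α/2} + z_β)·σ/δ)².
z_{α/2} = 1.960 (two-sided α = 0.05); z_β = 0.842 (power 80% → β = 0.2).
n = (2.802 × 14.5 / 2.56)² = 251.88
Round up: n = 252.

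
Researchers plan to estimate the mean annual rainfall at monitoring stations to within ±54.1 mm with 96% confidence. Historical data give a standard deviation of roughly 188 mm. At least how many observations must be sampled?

51

For a mean, the margin of error is E = z·σ/√n, so n = (zσ/E)².
At 96% confidence, z = 2.054.
n = (2.054 × 188 / 54.1)² = 50.95
Round up: n = 51.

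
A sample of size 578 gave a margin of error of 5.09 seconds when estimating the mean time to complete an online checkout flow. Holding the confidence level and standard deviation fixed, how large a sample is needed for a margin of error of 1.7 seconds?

n = 5182

Margin of error scales as 1/√n, so n₂ = n₁·(E₁/E₂)².
n₂ = 578 × (5.09/1.7)² = 578 × 8.965 = 5181.77
Round up: n₂ = 5182.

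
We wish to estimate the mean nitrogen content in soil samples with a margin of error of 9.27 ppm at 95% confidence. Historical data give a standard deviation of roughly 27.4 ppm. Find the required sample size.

34

For a mean, the margin of error is E = z·σ/√n, so n = (zσ/E)².
At 95% confidence, z = 1.960.
n = (1.960 × 27.4 / 9.27)² = 33.56
Round up: n = 34.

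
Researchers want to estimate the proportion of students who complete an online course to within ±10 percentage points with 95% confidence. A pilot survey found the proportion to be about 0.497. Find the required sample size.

For a proportion with margin E = 0.1 at 95% confidence, z = 1.960.
n = p̂(1−p̂)(z/E)² = 0.497 × 0.503 × (1.960/0.1)² = 96.04
Round up: n = 97.

97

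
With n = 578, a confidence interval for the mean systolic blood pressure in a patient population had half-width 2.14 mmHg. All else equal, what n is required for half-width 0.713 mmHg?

Margin of error scales as 1/√n, so n₂ = n₁·(E₁/E₂)².
n₂ = 578 × (2.14/0.713)² = 578 × 9.008 = 5206.62
Round up: n₂ = 5207.

5207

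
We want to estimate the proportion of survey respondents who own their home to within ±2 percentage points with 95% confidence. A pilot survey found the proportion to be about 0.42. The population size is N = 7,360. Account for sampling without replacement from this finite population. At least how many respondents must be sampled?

1776

For a proportion with margin E = 0.02 at 95% confidence, z = 1.960.
n = p̂(1−p̂)(z/E)² = 0.42 × 0.58 × (1.960/0.02)² = 2339.53 — call this n₀.
Finite-population correction with N = 7,360: n = n₀ / (1 + (n₀−1)/N) = 2339.53 / 1.318 = 1775.06
Round up: n = 1776.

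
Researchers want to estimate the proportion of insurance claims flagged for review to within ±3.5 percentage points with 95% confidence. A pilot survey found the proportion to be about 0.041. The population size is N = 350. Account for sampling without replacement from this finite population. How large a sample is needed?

For a proportion with margin E = 0.035 at 95% confidence, z = 1.960.
n = p̂(1−p̂)(z/E)² = 0.041 × 0.959 × (1.960/0.035)² = 123.30 — call this n₀.
Finite-population correction with N = 350: n = n₀ / (1 + (n₀−1)/N) = 123.30 / 1.349 = 91.40
Round up: n = 92.

92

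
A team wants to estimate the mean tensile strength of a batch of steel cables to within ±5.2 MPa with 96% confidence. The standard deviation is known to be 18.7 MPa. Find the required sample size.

For a mean, the margin of error is E = z·σ/√n, so n = (zσ/E)².
At 96% confidence, z = 2.054.
n = (2.054 × 18.7 / 5.2)² = 54.56
Round up: n = 55.

55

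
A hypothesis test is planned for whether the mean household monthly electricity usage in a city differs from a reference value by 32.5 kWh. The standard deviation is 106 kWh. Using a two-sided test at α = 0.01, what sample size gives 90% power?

n = 159

For a one-sample z-test, n = ((z_{α/2} + z_β)·σ/δ)².
z_{α/2} = 2.576 (two-sided α = 0.01); z_β = 1.282 (power 90% → β = 0.1).
n = (3.858 × 106 / 32.5)² = 158.33
Round up: n = 159.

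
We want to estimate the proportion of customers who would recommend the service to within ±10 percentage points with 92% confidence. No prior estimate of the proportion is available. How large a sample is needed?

77

For a proportion with margin E = 0.1 at 92% confidence, z = 1.751.
With no prior estimate, use p = 0.5, which maximizes p(1−p) at 0.25.
n = 0.25 × (z/E)² = 0.25 × (1.751/0.1)² = 76.65
Round up: n = 77.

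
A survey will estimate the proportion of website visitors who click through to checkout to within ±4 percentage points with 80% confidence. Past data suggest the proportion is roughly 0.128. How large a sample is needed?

n = 115

For a proportion with margin E = 0.04 at 80% confidence, z = 1.282.
n = p̂(1−p̂)(z/E)² = 0.128 × 0.872 × (1.282/0.04)² = 114.65
Round up: n = 115.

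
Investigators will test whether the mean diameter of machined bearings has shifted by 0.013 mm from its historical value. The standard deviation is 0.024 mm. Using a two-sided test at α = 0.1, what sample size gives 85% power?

For a one-sample z-test, n = ((z_{α/2} + z_β)·σ/δ)².
z_{α/2} = 1.645 (two-sided α = 0.1); z_β = 1.036 (power 85% → β = 0.15).
n = (2.681 × 0.024 / 0.013)² = 24.50
Round up: n = 25.

n = 25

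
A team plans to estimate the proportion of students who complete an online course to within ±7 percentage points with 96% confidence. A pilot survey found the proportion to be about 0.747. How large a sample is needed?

n = 163

For a proportion with margin E = 0.07 at 96% confidence, z = 2.054.
n = p̂(1−p̂)(z/E)² = 0.747 × 0.253 × (2.054/0.07)² = 162.72
Round up: n = 163.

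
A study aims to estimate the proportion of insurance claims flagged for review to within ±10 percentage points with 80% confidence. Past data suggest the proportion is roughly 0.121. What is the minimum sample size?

For a proportion with margin E = 0.1 at 80% confidence, z = 1.282.
n = p̂(1−p̂)(z/E)² = 0.121 × 0.879 × (1.282/0.1)² = 17.48
Round up: n = 18.

18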